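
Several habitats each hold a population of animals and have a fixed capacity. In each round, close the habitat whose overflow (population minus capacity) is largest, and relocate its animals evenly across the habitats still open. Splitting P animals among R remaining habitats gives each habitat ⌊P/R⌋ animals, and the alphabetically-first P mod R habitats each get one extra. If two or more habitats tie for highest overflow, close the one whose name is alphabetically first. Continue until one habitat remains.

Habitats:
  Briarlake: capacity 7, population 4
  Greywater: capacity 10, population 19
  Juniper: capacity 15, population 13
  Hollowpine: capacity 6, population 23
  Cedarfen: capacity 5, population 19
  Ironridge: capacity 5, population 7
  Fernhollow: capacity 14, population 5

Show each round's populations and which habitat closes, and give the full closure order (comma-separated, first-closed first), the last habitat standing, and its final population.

Round 1: Briarlake=4 Cedarfen=19 Fernhollow=5 Greywater=19 Hollowpine=23 Ironridge=7 Juniper=13 → close Hollowpine (overflow 17)
  23÷6 = 3 each, +1 to first 5
Round 2: Briarlake=8 Cedarfen=23 Fernhollow=9 Greywater=23 Ironridge=11 Juniper=16 → close Cedarfen (overflow 18)
  23÷5 = 4 each, +1 to first 3
Round 3: Briarlake=13 Fernhollow=14 Greywater=28 Ironridge=15 Juniper=20 → close Greywater (overflow 18)
  28÷4 = 7 each, +1 to first 0
Round 4: Briarlake=20 Fernhollow=21 Ironridge=22 Juniper=27 → close Ironridge (overflow 17)
  22÷3 = 7 each, +1 to first 1
Round 5: Briarlake=28 Fernhollow=28 Juniper=34 → close Briarlake (overflow 21)
  28÷2 = 14 each, +1 to first 0
Round 6: Fernhollow=42 Juniper=48 → close Juniper (overflow 33)
  48÷1 = 48 each, +1 to first 0

Closure order: Hollowpine, Cedarfen, Greywater, Ironridge, Briarlake, Juniper
Last habitat: Fernhollow with 90 animals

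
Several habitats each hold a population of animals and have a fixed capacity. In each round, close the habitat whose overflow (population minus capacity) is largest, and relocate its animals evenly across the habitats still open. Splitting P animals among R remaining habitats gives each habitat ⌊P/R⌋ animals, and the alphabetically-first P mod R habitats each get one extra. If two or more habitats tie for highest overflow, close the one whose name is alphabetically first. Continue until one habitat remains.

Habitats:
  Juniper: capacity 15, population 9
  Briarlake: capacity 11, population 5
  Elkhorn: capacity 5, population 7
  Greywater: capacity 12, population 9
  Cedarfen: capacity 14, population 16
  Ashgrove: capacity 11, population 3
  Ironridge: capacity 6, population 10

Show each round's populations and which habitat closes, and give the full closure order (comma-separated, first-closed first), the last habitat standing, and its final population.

Closure order: Ironridge, Cedarfen, Elkhorn, Greywater, Ashgrove, Briarlake
Last habitat: Juniper with 59 animals

Round 1: Ashgrove=3 Briarlake=5 Cedarfen=16 Elkhorn=7 Greywater=9 Ironridge=10 Juniper=9 → close Ironridge (overflow 4)
  10÷6 = 1 each, +1 to first 4
Round 2: Ashgrove=5 Briarlake=7 Cedarfen=18 Elkhorn=9 Greywater=10 Juniper=10 → close Cedarfen (overflow 4)
  18÷5 = 3 each, +1 to first 3
Round 3: Ashgrove=9 Briarlake=11 Elkhorn=13 Greywater=13 Juniper=13 → close Elkhorn (overflow 8)
  13÷4 = 3 each, +1 to first 1
Round 4: Ashgrove=13 Briarlake=14 Greywater=16 Juniper=16 → close Greywater (overflow 4)
  16÷3 = 5 each, +1 to first 1
Round 5: Ashgrove=19 Briarlake=19 Juniper=21 → close Ashgrove (overflow 8)
  19÷2 = 9 each, +1 to first 1
Round 6: Briarlake=29 Juniper=30 → close Briarlake (overflow 18)
  29÷1 = 29 each, +1 to first 0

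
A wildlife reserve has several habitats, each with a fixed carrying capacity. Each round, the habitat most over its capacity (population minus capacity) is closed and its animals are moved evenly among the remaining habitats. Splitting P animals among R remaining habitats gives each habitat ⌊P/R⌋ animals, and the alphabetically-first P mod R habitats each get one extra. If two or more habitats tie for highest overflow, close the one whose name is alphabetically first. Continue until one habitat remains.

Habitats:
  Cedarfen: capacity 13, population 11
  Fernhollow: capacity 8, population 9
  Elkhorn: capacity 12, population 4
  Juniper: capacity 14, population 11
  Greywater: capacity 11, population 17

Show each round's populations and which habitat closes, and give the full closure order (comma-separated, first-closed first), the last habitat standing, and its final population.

Round 1: Cedarfen=11 Elkhorn=4 Fernhollow=9 Greywater=17 Juniper=11 → close Greywater (overflow 6)
  17÷4 = 4 each, +1 to first 1
Round 2: Cedarfen=16 Elkhorn=8 Fernhollow=13 Juniper=15 → close Fernhollow (overflow 5)
  13÷3 = 4 each, +1 to first 1
Round 3: Cedarfen=21 Elkhorn=12 Juniper=19 → close Cedarfen (overflow 8)
  21÷2 = 10 each, +1 to first 1
Round 4: Elkhorn=23 Juniper=29 → close Juniper (overflow 15)
  29÷1 = 29 each, +1 to first 0

Closure order: Greywater, Fernhollow, Cedarfen, Juniper
Last habitat: Elkhorn with 52 animals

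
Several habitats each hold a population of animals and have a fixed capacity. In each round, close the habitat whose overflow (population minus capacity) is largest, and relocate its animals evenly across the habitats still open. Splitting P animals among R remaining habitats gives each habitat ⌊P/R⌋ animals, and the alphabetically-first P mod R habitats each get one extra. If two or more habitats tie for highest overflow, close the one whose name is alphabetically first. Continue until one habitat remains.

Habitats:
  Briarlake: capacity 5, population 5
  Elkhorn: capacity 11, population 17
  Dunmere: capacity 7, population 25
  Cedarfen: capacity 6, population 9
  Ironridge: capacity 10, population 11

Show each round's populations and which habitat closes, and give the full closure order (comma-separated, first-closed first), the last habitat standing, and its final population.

Closure order: Dunmere, Elkhorn, Cedarfen, Briarlake
Last habitat: Ironridge with 67 animals

Round 1: Briarlake=5 Cedarfen=9 Dunmere=25 Elkhorn=17 Ironridge=11 → close Dunmere (overflow 18)
  25÷4 = 6 each, +1 to first 1
Round 2: Briarlake=12 Cedarfen=15 Elkhorn=23 Ironridge=17 → close Elkhorn (overflow 12)
  23÷3 = 7 each, +1 to first 2
Round 3: Briarlake=20 Cedarfen=23 Ironridge=24 → close Cedarfen (overflow 17)
  23÷2 = 11 each, +1 to first 1
Round 4: Briarlake=32 Ironridge=35 → close Briarlake (overflow 27)
  32÷1 = 32 each, +1 to first 0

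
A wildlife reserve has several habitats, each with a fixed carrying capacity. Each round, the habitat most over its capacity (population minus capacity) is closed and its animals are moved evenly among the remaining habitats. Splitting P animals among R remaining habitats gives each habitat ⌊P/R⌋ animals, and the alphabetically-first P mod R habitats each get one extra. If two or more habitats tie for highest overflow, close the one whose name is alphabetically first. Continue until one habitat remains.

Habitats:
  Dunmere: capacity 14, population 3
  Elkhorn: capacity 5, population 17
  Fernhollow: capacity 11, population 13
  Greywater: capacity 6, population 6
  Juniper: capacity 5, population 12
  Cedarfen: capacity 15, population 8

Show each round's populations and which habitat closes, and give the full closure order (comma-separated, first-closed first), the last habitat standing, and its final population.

Round 1: Cedarfen=8 Dunmere=3 Elkhorn=17 Fernhollow=13 Greywater=6 Juniper=12 → close Elkhorn (overflow 12)
  17÷5 = 3 each, +1 to first 2
Round 2: Cedarfen=12 Dunmere=7 Fernhollow=16 Greywater=9 Juniper=15 → close Juniper (overflow 10)
  15÷4 = 3 each, +1 to first 3
Round 3: Cedarfen=16 Dunmere=11 Fernhollow=20 Greywater=12 → close Fernhollow (overflow 9)
  20÷3 = 6 each, +1 to first 2
Round 4: Cedarfen=23 Dunmere=18 Greywater=18 → close Greywater (overflow 12)
  18÷2 = 9 each, +1 to first 0
Round 5: Cedarfen=32 Dunmere=27 → close Cedarfen (overflow 17)
  32÷1 = 32 each, +1 to first 0

Closure order: Elkhorn, Juniper, Fernhollow, Greywater, Cedarfen
Last habitat: Dunmere with 59 animals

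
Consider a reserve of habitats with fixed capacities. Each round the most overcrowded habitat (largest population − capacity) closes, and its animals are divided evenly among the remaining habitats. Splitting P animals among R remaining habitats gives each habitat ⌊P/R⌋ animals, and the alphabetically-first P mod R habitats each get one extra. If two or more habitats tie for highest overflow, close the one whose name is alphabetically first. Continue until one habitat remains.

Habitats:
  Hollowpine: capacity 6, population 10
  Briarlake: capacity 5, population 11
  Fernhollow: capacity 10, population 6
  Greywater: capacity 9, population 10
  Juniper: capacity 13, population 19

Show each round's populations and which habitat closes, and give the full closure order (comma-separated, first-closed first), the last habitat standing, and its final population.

Closure order: Briarlake, Juniper, Hollowpine, Greywater
Last habitat: Fernhollow with 56 animals

Round 1: Briarlake=11 Fernhollow=6 Greywater=10 Hollowpine=10 Juniper=19 → close Briarlake (overflow 6)
  11÷4 = 2 each, +1 to first 3
Round 2: Fernhollow=9 Greywater=13 Hollowpine=13 Juniper=21 → close Juniper (overflow 8)
  21÷3 = 7 each, +1 to first 0
Round 3: Fernhollow=16 Greywater=20 Hollowpine=20 → close Hollowpine (overflow 14)
  20÷2 = 10 each, +1 to first 0
Round 4: Fernhollow=26 Greywater=30 → close Greywater (overflow 21)
  30÷1 = 30 each, +1 to first 0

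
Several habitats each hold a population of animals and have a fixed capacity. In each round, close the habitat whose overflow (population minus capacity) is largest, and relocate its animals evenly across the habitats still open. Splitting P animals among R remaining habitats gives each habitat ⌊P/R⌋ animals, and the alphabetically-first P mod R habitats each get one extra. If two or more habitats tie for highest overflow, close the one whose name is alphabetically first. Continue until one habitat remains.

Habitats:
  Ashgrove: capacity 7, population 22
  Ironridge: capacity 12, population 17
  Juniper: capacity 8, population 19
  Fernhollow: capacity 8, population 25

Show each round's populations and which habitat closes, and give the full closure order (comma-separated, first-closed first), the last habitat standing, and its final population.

Closure order: Fernhollow, Ashgrove, Juniper
Last habitat: Ironridge with 83 animals

Round 1: Ashgrove=22 Fernhollow=25 Ironridge=17 Juniper=19 → close Fernhollow (overflow 17)
  25÷3 = 8 each, +1 to first 1
Round 2: Ashgrove=31 Ironridge=25 Juniper=27 → close Ashgrove (overflow 24)
  31÷2 = 15 each, +1 to first 1
Round 3: Ironridge=41 Juniper=42 → close Juniper (overflow 34)
  42÷1 = 42 each, +1 to first 0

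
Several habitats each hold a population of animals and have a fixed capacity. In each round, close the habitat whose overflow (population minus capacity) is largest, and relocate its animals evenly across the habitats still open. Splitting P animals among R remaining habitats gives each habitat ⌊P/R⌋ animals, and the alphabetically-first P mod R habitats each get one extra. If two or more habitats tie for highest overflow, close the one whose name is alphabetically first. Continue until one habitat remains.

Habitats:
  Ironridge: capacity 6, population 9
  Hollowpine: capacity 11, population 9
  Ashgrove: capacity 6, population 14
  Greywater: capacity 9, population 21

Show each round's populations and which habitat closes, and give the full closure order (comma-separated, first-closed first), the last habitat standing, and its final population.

Round 1: Ashgrove=14 Greywater=21 Hollowpine=9 Ironridge=9 → close Greywater (overflow 12)
  21÷3 = 7 each, +1 to first 0
Round 2: Ashgrove=21 Hollowpine=16 Ironridge=16 → close Ashgrove (overflow 15)
  21÷2 = 10 each, +1 to first 1
Round 3: Hollowpine=27 Ironridge=26 → close Ironridge (overflow 20)
  26÷1 = 26 each, +1 to first 0

Closure order: Greywater, Ashgrove, Ironridge
Last habitat: Hollowpine with 53 animals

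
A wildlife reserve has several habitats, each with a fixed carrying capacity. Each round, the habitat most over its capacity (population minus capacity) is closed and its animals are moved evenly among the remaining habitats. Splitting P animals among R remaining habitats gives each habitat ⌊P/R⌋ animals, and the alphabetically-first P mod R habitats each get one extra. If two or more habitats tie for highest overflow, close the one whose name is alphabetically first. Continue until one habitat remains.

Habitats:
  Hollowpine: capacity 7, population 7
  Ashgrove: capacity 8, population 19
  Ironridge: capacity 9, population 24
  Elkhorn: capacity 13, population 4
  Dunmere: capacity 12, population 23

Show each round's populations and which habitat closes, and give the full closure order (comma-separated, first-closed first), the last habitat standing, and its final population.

Closure order: Ironridge, Ashgrove, Dunmere, Hollowpine
Last habitat: Elkhorn with 77 animals

Round 1: Ashgrove=19 Dunmere=23 Elkhorn=4 Hollowpine=7 Ironridge=24 → close Ironridge (overflow 15)
  24÷4 = 6 each, +1 to first 0
Round 2: Ashgrove=25 Dunmere=29 Elkhorn=10 Hollowpine=13 → close Ashgrove (overflow 17)
  25÷3 = 8 each, +1 to first 1
Round 3: Dunmere=38 Elkhorn=18 Hollowpine=21 → close Dunmere (overflow 26)
  38÷2 = 19 each, +1 to first 0
Round 4: Elkhorn=37 Hollowpine=40 → close Hollowpine (overflow 33)
  40÷1 = 40 each, +1 to first 0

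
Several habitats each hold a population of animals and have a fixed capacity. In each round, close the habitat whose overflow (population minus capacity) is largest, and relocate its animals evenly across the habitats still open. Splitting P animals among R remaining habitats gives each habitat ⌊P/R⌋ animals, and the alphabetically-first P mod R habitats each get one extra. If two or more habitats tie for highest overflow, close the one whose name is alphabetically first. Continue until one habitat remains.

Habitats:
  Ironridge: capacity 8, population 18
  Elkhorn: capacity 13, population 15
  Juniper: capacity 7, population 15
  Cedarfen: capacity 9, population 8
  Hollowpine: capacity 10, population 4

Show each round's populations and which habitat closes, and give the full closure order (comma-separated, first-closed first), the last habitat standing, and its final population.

Round 1: Cedarfen=8 Elkhorn=15 Hollowpine=4 Ironridge=18 Juniper=15 → close Ironridge (overflow 10)
  18÷4 = 4 each, +1 to first 2
Round 2: Cedarfen=13 Elkhorn=20 Hollowpine=8 Juniper=19 → close Juniper (overflow 12)
  19÷3 = 6 each, +1 to first 1
Round 3: Cedarfen=20 Elkhorn=26 Hollowpine=14 → close Elkhorn (overflow 13)
  26÷2 = 13 each, +1 to first 0
Round 4: Cedarfen=33 Hollowpine=27 → close Cedarfen (overflow 24)
  33÷1 = 33 each, +1 to first 0

Closure order: Ironridge, Juniper, Elkhorn, Cedarfen
Last habitat: Hollowpine with 60 animals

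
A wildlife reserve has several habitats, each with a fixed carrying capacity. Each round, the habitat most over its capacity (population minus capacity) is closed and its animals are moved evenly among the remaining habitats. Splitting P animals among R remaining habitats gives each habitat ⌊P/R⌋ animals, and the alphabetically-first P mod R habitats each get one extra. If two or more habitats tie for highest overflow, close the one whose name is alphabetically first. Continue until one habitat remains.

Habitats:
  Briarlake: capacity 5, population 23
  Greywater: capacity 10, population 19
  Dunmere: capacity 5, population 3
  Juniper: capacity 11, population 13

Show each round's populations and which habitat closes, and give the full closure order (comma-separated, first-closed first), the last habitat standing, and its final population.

Closure order: Briarlake, Greywater, Juniper
Last habitat: Dunmere with 58 animals

Round 1: Briarlake=23 Dunmere=3 Greywater=19 Juniper=13 → close Briarlake (overflow 18)
  23÷3 = 7 each, +1 to first 2
Round 2: Dunmere=11 Greywater=27 Juniper=20 → close Greywater (overflow 17)
  27÷2 = 13 each, +1 to first 1
Round 3: Dunmere=25 Juniper=33 → close Juniper (overflow 22)
  33÷1 = 33 each, +1 to first 0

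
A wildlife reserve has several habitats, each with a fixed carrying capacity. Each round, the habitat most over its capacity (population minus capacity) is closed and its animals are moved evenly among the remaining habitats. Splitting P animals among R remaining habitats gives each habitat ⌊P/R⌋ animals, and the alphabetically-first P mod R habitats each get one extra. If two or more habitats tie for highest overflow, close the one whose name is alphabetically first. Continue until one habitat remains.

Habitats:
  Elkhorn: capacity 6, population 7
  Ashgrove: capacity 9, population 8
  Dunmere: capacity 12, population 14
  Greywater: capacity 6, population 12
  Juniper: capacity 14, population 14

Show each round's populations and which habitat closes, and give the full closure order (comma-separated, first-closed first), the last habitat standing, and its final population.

Closure order: Greywater, Dunmere, Elkhorn, Ashgrove
Last habitat: Juniper with 55 animals

Round 1: Ashgrove=8 Dunmere=14 Elkhorn=7 Greywater=12 Juniper=14 → close Greywater (overflow 6)
  12÷4 = 3 each, +1 to first 0
Round 2: Ashgrove=11 Dunmere=17 Elkhorn=10 Juniper=17 → close Dunmere (overflow 5)
  17÷3 = 5 each, +1 to first 2
Round 3: Ashgrove=17 Elkhorn=16 Juniper=22 → close Elkhorn (overflow 10)
  16÷2 = 8 each, +1 to first 0
Round 4: Ashgrove=25 Juniper=30 → close Ashgrove (overflow 16)
  25÷1 = 25 each, +1 to first 0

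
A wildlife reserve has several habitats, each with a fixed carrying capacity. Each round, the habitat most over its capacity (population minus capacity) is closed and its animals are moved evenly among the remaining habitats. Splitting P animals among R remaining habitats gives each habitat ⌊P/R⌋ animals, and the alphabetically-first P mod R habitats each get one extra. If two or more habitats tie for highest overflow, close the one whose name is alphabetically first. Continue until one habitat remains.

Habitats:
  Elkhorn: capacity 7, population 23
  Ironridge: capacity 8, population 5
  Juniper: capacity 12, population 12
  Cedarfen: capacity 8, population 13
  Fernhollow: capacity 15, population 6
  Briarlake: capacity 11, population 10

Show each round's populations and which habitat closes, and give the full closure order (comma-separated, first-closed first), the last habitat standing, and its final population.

Round 1: Briarlake=10 Cedarfen=13 Elkhorn=23 Fernhollow=6 Ironridge=5 Juniper=12 → close Elkhorn (overflow 16)
  23÷5 = 4 each, +1 to first 3
Round 2: Briarlake=15 Cedarfen=18 Fernhollow=11 Ironridge=9 Juniper=16 → close Cedarfen (overflow 10)
  18÷4 = 4 each, +1 to first 2
Round 3: Briarlake=20 Fernhollow=16 Ironridge=13 Juniper=20 → close Briarlake (overflow 9)
  20÷3 = 6 each, +1 to first 2
Round 4: Fernhollow=23 Ironridge=20 Juniper=26 → close Juniper (overflow 14)
  26÷2 = 13 each, +1 to first 0
Round 5: Fernhollow=36 Ironridge=33 → close Ironridge (overflow 25)
  33÷1 = 33 each, +1 to first 0

Closure order: Elkhorn, Cedarfen, Briarlake, Juniper, Ironridge
Last habitat: Fernhollow with 69 animals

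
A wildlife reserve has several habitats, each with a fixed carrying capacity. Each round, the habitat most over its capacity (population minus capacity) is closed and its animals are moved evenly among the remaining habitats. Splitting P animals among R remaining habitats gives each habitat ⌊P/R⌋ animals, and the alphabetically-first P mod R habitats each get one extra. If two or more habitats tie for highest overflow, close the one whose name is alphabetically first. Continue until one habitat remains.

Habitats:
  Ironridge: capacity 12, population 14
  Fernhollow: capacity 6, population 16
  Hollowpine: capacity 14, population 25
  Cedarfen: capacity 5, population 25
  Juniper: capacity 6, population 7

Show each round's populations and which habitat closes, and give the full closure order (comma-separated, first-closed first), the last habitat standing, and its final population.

Closure order: Cedarfen, Fernhollow, Hollowpine, Ironridge
Last habitat: Juniper with 87 animals

Round 1: Cedarfen=25 Fernhollow=16 Hollowpine=25 Ironridge=14 Juniper=7 → close Cedarfen (overflow 20)
  25÷4 = 6 each, +1 to first 1
Round 2: Fernhollow=23 Hollowpine=31 Ironridge=20 Juniper=13 → close Fernhollow (overflow 17)
  23÷3 = 7 each, +1 to first 2
Round 3: Hollowpine=39 Ironridge=28 Juniper=20 → close Hollowpine (overflow 25)
  39÷2 = 19 each, +1 to first 1
Round 4: Ironridge=48 Juniper=39 → close Ironridge (overflow 36)
  48÷1 = 48 each, +1 to first 0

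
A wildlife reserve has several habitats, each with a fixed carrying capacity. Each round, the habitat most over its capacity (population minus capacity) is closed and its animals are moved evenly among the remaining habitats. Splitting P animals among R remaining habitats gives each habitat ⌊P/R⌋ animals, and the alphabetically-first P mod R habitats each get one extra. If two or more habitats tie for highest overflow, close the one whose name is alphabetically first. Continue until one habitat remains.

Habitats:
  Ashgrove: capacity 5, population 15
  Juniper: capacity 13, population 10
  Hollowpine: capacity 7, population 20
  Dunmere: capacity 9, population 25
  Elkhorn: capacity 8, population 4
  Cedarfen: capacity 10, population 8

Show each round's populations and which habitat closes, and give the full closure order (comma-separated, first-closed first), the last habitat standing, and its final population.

Round 1: Ashgrove=15 Cedarfen=8 Dunmere=25 Elkhorn=4 Hollowpine=20 Juniper=10 → close Dunmere (overflow 16)
  25÷5 = 5 each, +1 to first 0
Round 2: Ashgrove=20 Cedarfen=13 Elkhorn=9 Hollowpine=25 Juniper=15 → close Hollowpine (overflow 18)
  25÷4 = 6 each, +1 to first 1
Round 3: Ashgrove=27 Cedarfen=19 Elkhorn=15 Juniper=21 → close Ashgrove (overflow 22)
  27÷3 = 9 each, +1 to first 0
Round 4: Cedarfen=28 Elkhorn=24 Juniper=30 → close Cedarfen (overflow 18)
  28÷2 = 14 each, +1 to first 0
Round 5: Elkhorn=38 Juniper=44 → close Juniper (overflow 31)
  44÷1 = 44 each, +1 to first 0

Closure order: Dunmere, Hollowpine, Ashgrove, Cedarfen, Juniper
Last habitat: Elkhorn with 82 animals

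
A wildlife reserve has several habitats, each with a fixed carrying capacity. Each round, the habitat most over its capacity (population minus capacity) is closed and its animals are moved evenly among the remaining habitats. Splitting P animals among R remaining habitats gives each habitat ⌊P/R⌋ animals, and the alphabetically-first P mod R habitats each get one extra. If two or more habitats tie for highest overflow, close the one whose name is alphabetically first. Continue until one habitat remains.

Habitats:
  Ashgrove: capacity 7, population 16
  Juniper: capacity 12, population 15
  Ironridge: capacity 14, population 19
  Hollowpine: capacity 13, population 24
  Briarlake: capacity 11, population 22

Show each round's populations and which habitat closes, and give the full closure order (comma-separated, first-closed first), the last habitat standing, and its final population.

Round 1: Ashgrove=16 Briarlake=22 Hollowpine=24 Ironridge=19 Juniper=15 → close Briarlake (overflow 11)
  22÷4 = 5 each, +1 to first 2
Round 2: Ashgrove=22 Hollowpine=30 Ironridge=24 Juniper=20 → close Hollowpine (overflow 17)
  30÷3 = 10 each, +1 to first 0
Round 3: Ashgrove=32 Ironridge=34 Juniper=30 → close Ashgrove (overflow 25)
  32÷2 = 16 each, +1 to first 0
Round 4: Ironridge=50 Juniper=46 → close Ironridge (overflow 36)
  50÷1 = 50 each, +1 to first 0

Closure order: Briarlake, Hollowpine, Ashgrove, Ironridge
Last habitat: Juniper with 96 animals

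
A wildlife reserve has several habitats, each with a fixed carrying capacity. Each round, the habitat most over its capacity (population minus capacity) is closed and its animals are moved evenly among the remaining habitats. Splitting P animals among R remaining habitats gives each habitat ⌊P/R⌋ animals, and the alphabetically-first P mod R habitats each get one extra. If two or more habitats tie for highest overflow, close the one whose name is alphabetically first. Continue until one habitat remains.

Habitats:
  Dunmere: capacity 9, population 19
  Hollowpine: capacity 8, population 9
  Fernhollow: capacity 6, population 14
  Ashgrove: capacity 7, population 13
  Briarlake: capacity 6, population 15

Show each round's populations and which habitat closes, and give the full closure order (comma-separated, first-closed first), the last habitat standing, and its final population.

Closure order: Dunmere, Briarlake, Fernhollow, Ashgrove
Last habitat: Hollowpine with 70 animals

Round 1: Ashgrove=13 Briarlake=15 Dunmere=19 Fernhollow=14 Hollowpine=9 → close Dunmere (overflow 10)
  19÷4 = 4 each, +1 to first 3
Round 2: Ashgrove=18 Briarlake=20 Fernhollow=19 Hollowpine=13 → close Briarlake (overflow 14)
  20÷3 = 6 each, +1 to first 2
Round 3: Ashgrove=25 Fernhollow=26 Hollowpine=19 → close Fernhollow (overflow 20)
  26÷2 = 13 each, +1 to first 0
Round 4: Ashgrove=38 Hollowpine=32 → close Ashgrove (overflow 31)
  38÷1 = 38 each, +1 to first 0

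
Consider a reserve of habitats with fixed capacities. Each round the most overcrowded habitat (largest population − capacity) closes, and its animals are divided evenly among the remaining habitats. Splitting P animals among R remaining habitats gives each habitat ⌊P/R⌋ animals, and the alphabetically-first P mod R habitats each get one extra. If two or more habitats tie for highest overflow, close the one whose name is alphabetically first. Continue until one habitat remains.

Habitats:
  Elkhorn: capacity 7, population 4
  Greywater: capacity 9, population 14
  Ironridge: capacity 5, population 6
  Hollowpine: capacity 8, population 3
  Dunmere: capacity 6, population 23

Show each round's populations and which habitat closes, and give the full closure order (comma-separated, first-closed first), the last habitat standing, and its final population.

Closure order: Dunmere, Greywater, Ironridge, Elkhorn
Last habitat: Hollowpine with 50 animals

Round 1: Dunmere=23 Elkhorn=4 Greywater=14 Hollowpine=3 Ironridge=6 → close Dunmere (overflow 17)
  23÷4 = 5 each, +1 to first 3
Round 2: Elkhorn=10 Greywater=20 Hollowpine=9 Ironridge=11 → close Greywater (overflow 11)
  20÷3 = 6 each, +1 to first 2
Round 3: Elkhorn=17 Hollowpine=16 Ironridge=17 → close Ironridge (overflow 12)
  17÷2 = 8 each, +1 to first 1
Round 4: Elkhorn=26 Hollowpine=24 → close Elkhorn (overflow 19)
  26÷1 = 26 each, +1 to first 0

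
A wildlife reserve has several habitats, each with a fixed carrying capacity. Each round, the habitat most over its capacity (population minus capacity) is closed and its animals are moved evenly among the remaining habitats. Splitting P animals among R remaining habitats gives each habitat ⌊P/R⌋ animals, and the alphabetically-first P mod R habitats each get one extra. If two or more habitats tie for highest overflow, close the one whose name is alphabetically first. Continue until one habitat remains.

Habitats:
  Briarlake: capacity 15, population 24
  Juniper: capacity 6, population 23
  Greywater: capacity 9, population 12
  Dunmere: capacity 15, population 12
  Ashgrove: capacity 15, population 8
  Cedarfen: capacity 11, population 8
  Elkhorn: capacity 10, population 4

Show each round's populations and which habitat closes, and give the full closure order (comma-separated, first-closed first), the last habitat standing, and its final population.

Closure order: Juniper, Briarlake, Greywater, Cedarfen, Dunmere, Ashgrove
Last habitat: Elkhorn with 91 animals

Round 1: Ashgrove=8 Briarlake=24 Cedarfen=8 Dunmere=12 Elkhorn=4 Greywater=12 Juniper=23 → close Juniper (overflow 17)
  23÷6 = 3 each, +1 to first 5
Round 2: Ashgrove=12 Briarlake=28 Cedarfen=12 Dunmere=16 Elkhorn=8 Greywater=15 → close Briarlake (overflow 13)
  28÷5 = 5 each, +1 to first 3
Round 3: Ashgrove=18 Cedarfen=18 Dunmere=22 Elkhorn=13 Greywater=20 → close Greywater (overflow 11)
  20÷4 = 5 each, +1 to first 0
Round 4: Ashgrove=23 Cedarfen=23 Dunmere=27 Elkhorn=18 → close Cedarfen (overflow 12)
  23÷3 = 7 each, +1 to first 2
Round 5: Ashgrove=31 Dunmere=35 Elkhorn=25 → close Dunmere (overflow 20)
  35÷2 = 17 each, +1 to first 1
Round 6: Ashgrove=49 Elkhorn=42 → close Ashgrove (overflow 34)
  49÷1 = 49 each, +1 to first 0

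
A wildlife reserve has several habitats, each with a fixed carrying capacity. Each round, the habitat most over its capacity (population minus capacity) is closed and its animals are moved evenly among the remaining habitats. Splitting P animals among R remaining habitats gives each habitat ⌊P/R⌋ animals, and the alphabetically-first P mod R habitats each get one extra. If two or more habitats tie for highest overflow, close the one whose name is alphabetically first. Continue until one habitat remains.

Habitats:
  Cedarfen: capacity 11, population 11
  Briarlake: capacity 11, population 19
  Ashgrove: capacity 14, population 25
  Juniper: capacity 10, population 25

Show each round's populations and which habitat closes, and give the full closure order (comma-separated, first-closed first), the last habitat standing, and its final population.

Round 1: Ashgrove=25 Briarlake=19 Cedarfen=11 Juniper=25 → close Juniper (overflow 15)
  25÷3 = 8 each, +1 to first 1
Round 2: Ashgrove=34 Briarlake=27 Cedarfen=19 → close Ashgrove (overflow 20)
  34÷2 = 17 each, +1 to first 0
Round 3: Briarlake=44 Cedarfen=36 → close Briarlake (overflow 33)
  44÷1 = 44 each, +1 to first 0

Closure order: Juniper, Ashgrove, Briarlake
Last habitat: Cedarfen with 80 animals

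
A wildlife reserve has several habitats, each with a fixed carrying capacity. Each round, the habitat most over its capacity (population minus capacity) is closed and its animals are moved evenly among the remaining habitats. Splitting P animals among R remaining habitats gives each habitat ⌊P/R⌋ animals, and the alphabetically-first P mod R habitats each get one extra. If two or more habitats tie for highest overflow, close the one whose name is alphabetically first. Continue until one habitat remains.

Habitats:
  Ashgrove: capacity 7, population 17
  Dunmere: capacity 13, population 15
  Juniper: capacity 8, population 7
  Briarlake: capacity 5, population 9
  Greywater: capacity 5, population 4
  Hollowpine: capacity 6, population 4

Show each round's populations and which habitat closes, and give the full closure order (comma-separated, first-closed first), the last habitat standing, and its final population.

Round 1: Ashgrove=17 Briarlake=9 Dunmere=15 Greywater=4 Hollowpine=4 Juniper=7 → close Ashgrove (overflow 10)
  17÷5 = 3 each, +1 to first 2
Round 2: Briarlake=13 Dunmere=19 Greywater=7 Hollowpine=7 Juniper=10 → close Briarlake (overflow 8)
  13÷4 = 3 each, +1 to first 1
Round 3: Dunmere=23 Greywater=10 Hollowpine=10 Juniper=13 → close Dunmere (overflow 10)
  23÷3 = 7 each, +1 to first 2
Round 4: Greywater=18 Hollowpine=18 Juniper=20 → close Greywater (overflow 13)
  18÷2 = 9 each, +1 to first 0
Round 5: Hollowpine=27 Juniper=29 → close Hollowpine (overflow 21)
  27÷1 = 27 each, +1 to first 0

Closure order: Ashgrove, Briarlake, Dunmere, Greywater, Hollowpine
Last habitat: Juniper with 56 animals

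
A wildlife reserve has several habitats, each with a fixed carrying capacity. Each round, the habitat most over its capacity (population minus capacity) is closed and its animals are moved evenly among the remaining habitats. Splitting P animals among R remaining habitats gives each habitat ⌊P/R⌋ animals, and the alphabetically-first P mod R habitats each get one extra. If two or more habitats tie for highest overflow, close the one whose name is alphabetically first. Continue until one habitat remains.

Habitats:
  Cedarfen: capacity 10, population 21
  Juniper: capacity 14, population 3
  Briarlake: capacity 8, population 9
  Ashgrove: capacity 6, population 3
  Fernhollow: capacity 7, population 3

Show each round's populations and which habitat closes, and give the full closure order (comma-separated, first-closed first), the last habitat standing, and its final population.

Round 1: Ashgrove=3 Briarlake=9 Cedarfen=21 Fernhollow=3 Juniper=3 → close Cedarfen (overflow 11)
  21÷4 = 5 each, +1 to first 1
Round 2: Ashgrove=9 Briarlake=14 Fernhollow=8 Juniper=8 → close Briarlake (overflow 6)
  14÷3 = 4 each, +1 to first 2
Round 3: Ashgrove=14 Fernhollow=13 Juniper=12 → close Ashgrove (overflow 8)
  14÷2 = 7 each, +1 to first 0
Round 4: Fernhollow=20 Juniper=19 → close Fernhollow (overflow 13)
  20÷1 = 20 each, +1 to first 0

Closure order: Cedarfen, Briarlake, Ashgrove, Fernhollow
Last habitat: Juniper with 39 animals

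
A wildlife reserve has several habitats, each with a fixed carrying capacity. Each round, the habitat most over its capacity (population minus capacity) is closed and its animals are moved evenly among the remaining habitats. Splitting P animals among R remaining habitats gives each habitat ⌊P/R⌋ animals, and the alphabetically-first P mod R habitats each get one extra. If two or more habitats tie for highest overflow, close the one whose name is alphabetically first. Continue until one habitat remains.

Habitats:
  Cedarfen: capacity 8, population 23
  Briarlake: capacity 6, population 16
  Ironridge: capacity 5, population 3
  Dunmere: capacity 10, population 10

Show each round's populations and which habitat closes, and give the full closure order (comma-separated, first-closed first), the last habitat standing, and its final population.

Round 1: Briarlake=16 Cedarfen=23 Dunmere=10 Ironridge=3 → close Cedarfen (overflow 15)
  23÷3 = 7 each, +1 to first 2
Round 2: Briarlake=24 Dunmere=18 Ironridge=10 → close Briarlake (overflow 18)
  24÷2 = 12 each, +1 to first 0
Round 3: Dunmere=30 Ironridge=22 → close Dunmere (overflow 20)
  30÷1 = 30 each, +1 to first 0

Closure order: Cedarfen, Briarlake, Dunmere
Last habitat: Ironridge with 52 animals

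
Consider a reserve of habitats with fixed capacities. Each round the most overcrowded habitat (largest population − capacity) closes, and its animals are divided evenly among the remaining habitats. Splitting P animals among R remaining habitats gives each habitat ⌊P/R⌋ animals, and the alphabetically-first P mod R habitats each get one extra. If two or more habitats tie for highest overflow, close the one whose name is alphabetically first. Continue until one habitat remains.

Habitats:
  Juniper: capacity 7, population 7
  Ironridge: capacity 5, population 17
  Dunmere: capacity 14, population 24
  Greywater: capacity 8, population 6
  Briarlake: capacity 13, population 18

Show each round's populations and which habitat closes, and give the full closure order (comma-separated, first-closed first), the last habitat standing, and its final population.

Round 1: Briarlake=18 Dunmere=24 Greywater=6 Ironridge=17 Juniper=7 → close Ironridge (overflow 12)
  17÷4 = 4 each, +1 to first 1
Round 2: Briarlake=23 Dunmere=28 Greywater=10 Juniper=11 → close Dunmere (overflow 14)
  28÷3 = 9 each, +1 to first 1
Round 3: Briarlake=33 Greywater=19 Juniper=20 → close Briarlake (overflow 20)
  33÷2 = 16 each, +1 to first 1
Round 4: Greywater=36 Juniper=36 → close Juniper (overflow 29)
  36÷1 = 36 each, +1 to first 0

Closure order: Ironridge, Dunmere, Briarlake, Juniper
Last habitat: Greywater with 72 animals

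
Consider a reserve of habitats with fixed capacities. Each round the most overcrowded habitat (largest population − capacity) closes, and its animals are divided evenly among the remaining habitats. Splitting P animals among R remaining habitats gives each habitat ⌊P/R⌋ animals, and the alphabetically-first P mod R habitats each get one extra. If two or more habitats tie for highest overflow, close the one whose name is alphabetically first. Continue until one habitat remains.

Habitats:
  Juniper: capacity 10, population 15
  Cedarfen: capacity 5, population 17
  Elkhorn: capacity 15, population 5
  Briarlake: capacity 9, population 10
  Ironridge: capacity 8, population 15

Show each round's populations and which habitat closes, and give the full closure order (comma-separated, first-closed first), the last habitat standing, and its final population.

Round 1: Briarlake=10 Cedarfen=17 Elkhorn=5 Ironridge=15 Juniper=15 → close Cedarfen (overflow 12)
  17÷4 = 4 each, +1 to first 1
Round 2: Briarlake=15 Elkhorn=9 Ironridge=19 Juniper=19 → close Ironridge (overflow 11)
  19÷3 = 6 each, +1 to first 1
Round 3: Briarlake=22 Elkhorn=15 Juniper=25 → close Juniper (overflow 15)
  25÷2 = 12 each, +1 to first 1
Round 4: Briarlake=35 Elkhorn=27 → close Briarlake (overflow 26)
  35÷1 = 35 each, +1 to first 0

Closure order: Cedarfen, Ironridge, Juniper, Briarlake
Last habitat: Elkhorn with 62 animals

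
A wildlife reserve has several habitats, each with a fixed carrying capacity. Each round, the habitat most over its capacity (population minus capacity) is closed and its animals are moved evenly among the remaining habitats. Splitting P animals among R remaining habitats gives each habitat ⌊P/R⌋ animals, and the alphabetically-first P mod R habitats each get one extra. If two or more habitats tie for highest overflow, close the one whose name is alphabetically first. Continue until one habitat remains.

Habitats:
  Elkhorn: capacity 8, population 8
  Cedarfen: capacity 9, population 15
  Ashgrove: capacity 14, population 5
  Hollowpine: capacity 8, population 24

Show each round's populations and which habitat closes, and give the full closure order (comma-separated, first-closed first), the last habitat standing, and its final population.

Closure order: Hollowpine, Cedarfen, Elkhorn
Last habitat: Ashgrove with 52 animals

Round 1: Ashgrove=5 Cedarfen=15 Elkhorn=8 Hollowpine=24 → close Hollowpine (overflow 16)
  24÷3 = 8 each, +1 to first 0
Round 2: Ashgrove=13 Cedarfen=23 Elkhorn=16 → close Cedarfen (overflow 14)
  23÷2 = 11 each, +1 to first 1
Round 3: Ashgrove=25 Elkhorn=27 → close Elkhorn (overflow 19)
  27÷1 = 27 each, +1 to first 0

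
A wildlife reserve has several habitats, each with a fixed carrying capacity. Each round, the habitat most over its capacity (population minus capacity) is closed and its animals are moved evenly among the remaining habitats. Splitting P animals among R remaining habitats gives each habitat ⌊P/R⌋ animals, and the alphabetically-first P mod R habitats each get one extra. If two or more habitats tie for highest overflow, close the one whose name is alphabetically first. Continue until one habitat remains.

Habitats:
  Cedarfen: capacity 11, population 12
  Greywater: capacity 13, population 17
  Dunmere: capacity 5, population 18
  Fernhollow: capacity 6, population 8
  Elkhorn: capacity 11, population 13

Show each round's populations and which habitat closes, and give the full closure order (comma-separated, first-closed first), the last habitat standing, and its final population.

Round 1: Cedarfen=12 Dunmere=18 Elkhorn=13 Fernhollow=8 Greywater=17 → close Dunmere (overflow 13)
  18÷4 = 4 each, +1 to first 2
Round 2: Cedarfen=17 Elkhorn=18 Fernhollow=12 Greywater=21 → close Greywater (overflow 8)
  21÷3 = 7 each, +1 to first 0
Round 3: Cedarfen=24 Elkhorn=25 Fernhollow=19 → close Elkhorn (overflow 14)
  25÷2 = 12 each, +1 to first 1
Round 4: Cedarfen=37 Fernhollow=31 → close Cedarfen (overflow 26)
  37÷1 = 37 each, +1 to first 0

Closure order: Dunmere, Greywater, Elkhorn, Cedarfen
Last habitat: Fernhollow with 68 animals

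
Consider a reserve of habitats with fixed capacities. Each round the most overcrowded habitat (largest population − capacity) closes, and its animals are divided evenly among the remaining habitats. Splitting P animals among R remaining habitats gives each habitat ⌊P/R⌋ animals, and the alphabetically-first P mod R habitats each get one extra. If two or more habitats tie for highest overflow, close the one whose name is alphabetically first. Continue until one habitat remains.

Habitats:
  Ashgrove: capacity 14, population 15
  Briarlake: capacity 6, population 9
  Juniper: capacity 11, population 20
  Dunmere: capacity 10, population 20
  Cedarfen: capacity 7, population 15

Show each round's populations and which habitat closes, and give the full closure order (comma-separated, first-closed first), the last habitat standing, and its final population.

Closure order: Dunmere, Juniper, Cedarfen, Briarlake
Last habitat: Ashgrove with 79 animals

Round 1: Ashgrove=15 Briarlake=9 Cedarfen=15 Dunmere=20 Juniper=20 → close Dunmere (overflow 10)
  20÷4 = 5 each, +1 to first 0
Round 2: Ashgrove=20 Briarlake=14 Cedarfen=20 Juniper=25 → close Juniper (overflow 14)
  25÷3 = 8 each, +1 to first 1
Round 3: Ashgrove=29 Briarlake=22 Cedarfen=28 → close Cedarfen (overflow 21)
  28÷2 = 14 each, +1 to first 0
Round 4: Ashgrove=43 Briarlake=36 → close Briarlake (overflow 30)
  36÷1 = 36 each, +1 to first 0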